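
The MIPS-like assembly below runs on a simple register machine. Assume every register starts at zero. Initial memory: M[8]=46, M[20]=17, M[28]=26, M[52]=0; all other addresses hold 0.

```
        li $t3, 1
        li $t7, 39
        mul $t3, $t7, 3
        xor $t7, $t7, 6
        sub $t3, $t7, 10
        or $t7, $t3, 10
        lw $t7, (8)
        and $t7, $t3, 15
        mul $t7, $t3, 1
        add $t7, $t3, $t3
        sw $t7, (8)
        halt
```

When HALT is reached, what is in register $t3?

after li $t3, 1: $t3=1
after li $t7, 39: $t7=39
after mul $t3, $t7, 3: $t3=39*3=117
after xor $t7, $t7, 6: $t7=39^6=33
after sub $t3, $t7, 10: $t3=33-10=23
after or $t7, $t3, 10: $t7=23|10=31
after lw $t7, (8): $t7=M[8]=46
after and $t7, $t3, 15: $t7=23&15=7
after mul $t7, $t3, 1: $t7=23*1=23
after add $t7, $t3, $t3: $t7=23+23=46
sw $t7, (8) → M[8]=46
halt.

23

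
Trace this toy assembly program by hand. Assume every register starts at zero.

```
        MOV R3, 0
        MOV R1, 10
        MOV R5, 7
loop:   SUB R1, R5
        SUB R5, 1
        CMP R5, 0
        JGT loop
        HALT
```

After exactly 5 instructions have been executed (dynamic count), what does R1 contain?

MOV R3, 0 → R3=0
MOV R1, 10 → R1=10
MOV R5, 7 → R5=7
SUB R1, R5 → R1=10-7=3
SUB R5, 1 → R5=7-1=6
After step 5: R1 = 3.

3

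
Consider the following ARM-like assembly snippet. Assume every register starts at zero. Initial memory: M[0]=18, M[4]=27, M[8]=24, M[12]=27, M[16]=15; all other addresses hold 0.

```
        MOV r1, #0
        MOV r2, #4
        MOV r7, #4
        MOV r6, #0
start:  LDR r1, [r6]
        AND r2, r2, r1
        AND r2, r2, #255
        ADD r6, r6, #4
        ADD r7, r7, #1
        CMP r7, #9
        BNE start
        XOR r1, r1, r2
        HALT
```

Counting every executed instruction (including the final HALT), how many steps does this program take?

r1=0
r2=4
r7=4
r6=0
r1=M[0]=18
r2=4&18=0
r2=0&255=0
r6=0+4=4
r7=4+1=5
CMP r7, #9  (cmp 5,9)
BNE start: taken
r1=M[4]=27
r2=0&27=0
r2=0&255=0
r6=4+4=8
r7=5+1=6
CMP r7, #9  (cmp 6,9)
BNE start: taken
r1=M[8]=24
r2=0&24=0
r2=0&255=0
r6=8+4=12
r7=6+1=7
CMP r7, #9  (cmp 7,9)
BNE start: taken
r1=M[12]=27
r2=0&27=0
r2=0&255=0
r6=12+4=16
r7=7+1=8
CMP r7, #9  (cmp 8,9)
BNE start: taken
r1=M[16]=15
r2=0&15=0
r2=0&255=0
r6=16+4=20
r7=8+1=9
CMP r7, #9  (cmp 9,9)
BNE start: not taken
r1=15^0=15
halt.
Total executed instructions: 41.

41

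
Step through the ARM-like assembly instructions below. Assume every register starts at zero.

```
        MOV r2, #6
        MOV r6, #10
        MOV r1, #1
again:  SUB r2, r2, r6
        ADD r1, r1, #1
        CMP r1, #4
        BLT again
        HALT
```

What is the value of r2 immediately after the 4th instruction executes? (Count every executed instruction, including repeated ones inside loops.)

after MOV r2, #6: r2=6
after MOV r6, #10: r6=10
after MOV r1, #1: r1=1
after SUB r2, r2, r6: r2=6-10=-4
After step 4: r2 = -4.

-4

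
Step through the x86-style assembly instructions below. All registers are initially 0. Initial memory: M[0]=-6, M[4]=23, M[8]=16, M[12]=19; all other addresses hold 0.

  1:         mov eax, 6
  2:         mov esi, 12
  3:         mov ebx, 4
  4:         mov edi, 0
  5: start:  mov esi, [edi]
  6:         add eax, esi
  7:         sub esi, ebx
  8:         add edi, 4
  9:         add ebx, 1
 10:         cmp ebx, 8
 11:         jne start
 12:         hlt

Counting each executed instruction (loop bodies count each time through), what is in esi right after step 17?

18

mov eax, 6 → eax=6
mov esi, 12 → esi=12
mov ebx, 4 → ebx=4
mov edi, 0 → edi=0
mov esi, [edi] → esi=M[0]=-6
add eax, esi → eax=6+(-6)=0
sub esi, ebx → esi=(-6)-4=-10
add edi, 4 → edi=0+4=4
add ebx, 1 → ebx=4+1=5
cmp ebx, 8  (cmp 5,8)
jne start: taken
mov esi, [edi] → esi=M[4]=23
add eax, esi → eax=0+23=23
sub esi, ebx → esi=23-5=18
add edi, 4 → edi=4+4=8
add ebx, 1 → ebx=5+1=6
cmp ebx, 8  (cmp 6,8)
After step 17: esi = 18.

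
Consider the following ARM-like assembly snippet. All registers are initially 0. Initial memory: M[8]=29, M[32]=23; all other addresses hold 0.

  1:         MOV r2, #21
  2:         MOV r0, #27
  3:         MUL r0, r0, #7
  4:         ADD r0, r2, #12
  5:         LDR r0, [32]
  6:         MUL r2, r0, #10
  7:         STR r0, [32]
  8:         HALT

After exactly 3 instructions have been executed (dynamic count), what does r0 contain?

after MOV r2, #21: r2=21
after MOV r0, #27: r0=27
after MUL r0, r0, #7: r0=27*7=189
After step 3: r0 = 189.

189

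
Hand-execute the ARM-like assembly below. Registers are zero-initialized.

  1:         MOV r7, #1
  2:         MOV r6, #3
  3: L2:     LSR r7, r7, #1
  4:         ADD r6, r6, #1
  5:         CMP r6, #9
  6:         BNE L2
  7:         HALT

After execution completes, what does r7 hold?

0

MOV r7, #1 → r7=1
MOV r6, #3 → r6=3
LSR r7, r7, #1 → r7=1>>1=0
ADD r6, r6, #1 → r6=3+1=4
CMP r6, #9  (cmp 4,9)
BNE L2: taken
LSR r7, r7, #1 → r7=0>>1=0
ADD r6, r6, #1 → r6=4+1=5
CMP r6, #9  (cmp 5,9)
BNE L2: taken
LSR r7, r7, #1 → r7=0>>1=0
ADD r6, r6, #1 → r6=5+1=6
CMP r6, #9  (cmp 6,9)
BNE L2: taken
LSR r7, r7, #1 → r7=0>>1=0
ADD r6, r6, #1 → r6=6+1=7
CMP r6, #9  (cmp 7,9)
BNE L2: taken
LSR r7, r7, #1 → r7=0>>1=0
ADD r6, r6, #1 → r6=7+1=8
CMP r6, #9  (cmp 8,9)
BNE L2: taken
LSR r7, r7, #1 → r7=0>>1=0
ADD r6, r6, #1 → r6=8+1=9
CMP r6, #9  (cmp 9,9)
BNE L2: not taken
halt.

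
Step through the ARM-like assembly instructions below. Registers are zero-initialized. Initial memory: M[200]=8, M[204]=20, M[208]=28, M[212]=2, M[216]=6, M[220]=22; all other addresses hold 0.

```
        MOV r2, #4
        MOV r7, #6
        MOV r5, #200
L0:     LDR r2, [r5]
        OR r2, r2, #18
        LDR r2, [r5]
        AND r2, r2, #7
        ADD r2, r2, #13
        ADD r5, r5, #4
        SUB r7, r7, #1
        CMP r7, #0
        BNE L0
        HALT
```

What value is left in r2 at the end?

after MOV r2, #4: r2=4
after MOV r7, #6: r7=6
after MOV r5, #200: r5=200
after LDR r2, [r5]: r2=M[200]=8
after OR r2, r2, #18: r2=8|18=26
after LDR r2, [r5]: r2=M[200]=8
after AND r2, r2, #7: r2=8&7=0
after ADD r2, r2, #13: r2=0+13=13
after ADD r5, r5, #4: r5=200+4=204
after SUB r7, r7, #1: r7=6-1=5
CMP r7, #0  (cmp 5,0)
BNE L0: taken
after LDR r2, [r5]: r2=M[204]=20
after OR r2, r2, #18: r2=20|18=22
after LDR r2, [r5]: r2=M[204]=20
after AND r2, r2, #7: r2=20&7=4
after ADD r2, r2, #13: r2=4+13=17
after ADD r5, r5, #4: r5=204+4=208
after SUB r7, r7, #1: r7=5-1=4
CMP r7, #0  (cmp 4,0)
BNE L0: taken
after LDR r2, [r5]: r2=M[208]=28
after OR r2, r2, #18: r2=28|18=30
after LDR r2, [r5]: r2=M[208]=28
after AND r2, r2, #7: r2=28&7=4
after ADD r2, r2, #13: r2=4+13=17
after ADD r5, r5, #4: r5=208+4=212
after SUB r7, r7, #1: r7=4-1=3
CMP r7, #0  (cmp 3,0)
BNE L0: taken
after LDR r2, [r5]: r2=M[212]=2
after OR r2, r2, #18: r2=2|18=18
after LDR r2, [r5]: r2=M[212]=2
after AND r2, r2, #7: r2=2&7=2
after ADD r2, r2, #13: r2=2+13=15
after ADD r5, r5, #4: r5=212+4=216
after SUB r7, r7, #1: r7=3-1=2
CMP r7, #0  (cmp 2,0)
BNE L0: taken
after LDR r2, [r5]: r2=M[216]=6
after OR r2, r2, #18: r2=6|18=22
after LDR r2, [r5]: r2=M[216]=6
after AND r2, r2, #7: r2=6&7=6
after ADD r2, r2, #13: r2=6+13=19
after ADD r5, r5, #4: r5=216+4=220
after SUB r7, r7, #1: r7=2-1=1
CMP r7, #0  (cmp 1,0)
BNE L0: taken
after LDR r2, [r5]: r2=M[220]=22
after OR r2, r2, #18: r2=22|18=22
after LDR r2, [r5]: r2=M[220]=22
after AND r2, r2, #7: r2=22&7=6
after ADD r2, r2, #13: r2=6+13=19
after ADD r5, r5, #4: r5=220+4=224
after SUB r7, r7, #1: r7=1-1=0
CMP r7, #0  (cmp 0,0)
BNE L0: not taken
halt.

19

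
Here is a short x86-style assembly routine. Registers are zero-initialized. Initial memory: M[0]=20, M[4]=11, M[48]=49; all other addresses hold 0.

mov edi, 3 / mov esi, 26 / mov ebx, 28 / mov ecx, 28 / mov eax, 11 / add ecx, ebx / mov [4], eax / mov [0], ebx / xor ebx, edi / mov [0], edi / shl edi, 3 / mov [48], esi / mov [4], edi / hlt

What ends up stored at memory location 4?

24

edi=3
esi=26
ebx=28
ecx=28
eax=11
ecx=28+28=56
mov [4], eax → M[4]=11
mov [0], ebx → M[0]=28
ebx=28^3=31
mov [0], edi → M[0]=3
edi=3<<3=24
mov [48], esi → M[48]=26
mov [4], edi → M[4]=24
halt.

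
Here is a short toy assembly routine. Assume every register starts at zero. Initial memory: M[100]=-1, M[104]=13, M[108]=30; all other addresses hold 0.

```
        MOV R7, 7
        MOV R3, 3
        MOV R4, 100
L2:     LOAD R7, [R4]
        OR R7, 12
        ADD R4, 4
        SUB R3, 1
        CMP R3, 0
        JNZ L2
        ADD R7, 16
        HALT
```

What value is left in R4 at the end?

112

MOV R7, 7 → R7=7
MOV R3, 3 → R3=3
MOV R4, 100 → R4=100
LOAD R7, [R4] → R7=M[100]=-1
OR R7, 12 → R7=(-1)|12=-1
ADD R4, 4 → R4=100+4=104
SUB R3, 1 → R3=3-1=2
CMP R3, 0  (cmp 2,0)
JNZ L2: taken
LOAD R7, [R4] → R7=M[104]=13
OR R7, 12 → R7=13|12=13
ADD R4, 4 → R4=104+4=108
SUB R3, 1 → R3=2-1=1
CMP R3, 0  (cmp 1,0)
JNZ L2: taken
LOAD R7, [R4] → R7=M[108]=30
OR R7, 12 → R7=30|12=30
ADD R4, 4 → R4=108+4=112
SUB R3, 1 → R3=1-1=0
CMP R3, 0  (cmp 0,0)
JNZ L2: not taken
ADD R7, 16 → R7=30+16=46
halt.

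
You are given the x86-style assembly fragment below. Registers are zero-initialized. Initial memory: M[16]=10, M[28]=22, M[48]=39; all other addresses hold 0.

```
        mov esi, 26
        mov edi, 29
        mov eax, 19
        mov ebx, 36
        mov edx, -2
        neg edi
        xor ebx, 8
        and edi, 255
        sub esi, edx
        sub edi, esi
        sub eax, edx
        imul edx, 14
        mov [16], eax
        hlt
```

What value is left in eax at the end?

21

mov esi, 26 → esi=26
mov edi, 29 → edi=29
mov eax, 19 → eax=19
mov ebx, 36 → ebx=36
mov edx, -2 → edx=-2
neg edi → edi=-(29)=-29
xor ebx, 8 → ebx=36^8=44
and edi, 255 → edi=(-29)&255=227
sub esi, edx → esi=26-(-2)=28
sub edi, esi → edi=227-28=199
sub eax, edx → eax=19-(-2)=21
imul edx, 14 → edx=(-2)*14=-28
mov [16], eax → M[16]=21
halt.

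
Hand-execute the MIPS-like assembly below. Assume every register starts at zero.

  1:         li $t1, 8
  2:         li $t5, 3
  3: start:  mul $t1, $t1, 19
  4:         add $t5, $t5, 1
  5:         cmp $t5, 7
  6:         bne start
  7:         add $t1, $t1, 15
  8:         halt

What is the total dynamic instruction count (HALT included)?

li $t1, 8 → $t1=8
li $t5, 3 → $t5=3
mul $t1, $t1, 19 → $t1=8*19=152
add $t5, $t5, 1 → $t5=3+1=4
cmp $t5, 7  (cmp 4,7)
bne start: taken
mul $t1, $t1, 19 → $t1=152*19=2888
add $t5, $t5, 1 → $t5=4+1=5
cmp $t5, 7  (cmp 5,7)
bne start: taken
mul $t1, $t1, 19 → $t1=2888*19=54872
add $t5, $t5, 1 → $t5=5+1=6
cmp $t5, 7  (cmp 6,7)
bne start: taken
mul $t1, $t1, 19 → $t1=54872*19=1042568
add $t5, $t5, 1 → $t5=6+1=7
cmp $t5, 7  (cmp 7,7)
bne start: not taken
add $t1, $t1, 15 → $t1=1042568+15=1042583
halt.
Total executed instructions: 20.

20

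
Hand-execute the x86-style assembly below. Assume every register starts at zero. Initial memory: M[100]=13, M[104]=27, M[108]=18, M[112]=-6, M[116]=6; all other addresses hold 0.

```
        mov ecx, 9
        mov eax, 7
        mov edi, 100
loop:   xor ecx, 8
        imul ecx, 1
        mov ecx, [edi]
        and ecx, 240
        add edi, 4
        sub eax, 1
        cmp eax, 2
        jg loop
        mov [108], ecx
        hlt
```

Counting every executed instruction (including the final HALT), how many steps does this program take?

45

mov ecx, 9 → ecx=9
mov eax, 7 → eax=7
mov edi, 100 → edi=100
xor ecx, 8 → ecx=9^8=1
imul ecx, 1 → ecx=1*1=1
mov ecx, [edi] → ecx=M[100]=13
and ecx, 240 → ecx=13&240=0
add edi, 4 → edi=100+4=104
sub eax, 1 → eax=7-1=6
cmp eax, 2  (cmp 6,2)
jg loop: taken
xor ecx, 8 → ecx=0^8=8
imul ecx, 1 → ecx=8*1=8
mov ecx, [edi] → ecx=M[104]=27
and ecx, 240 → ecx=27&240=16
add edi, 4 → edi=104+4=108
sub eax, 1 → eax=6-1=5
cmp eax, 2  (cmp 5,2)
jg loop: taken
xor ecx, 8 → ecx=16^8=24
imul ecx, 1 → ecx=24*1=24
mov ecx, [edi] → ecx=M[108]=18
and ecx, 240 → ecx=18&240=16
add edi, 4 → edi=108+4=112
sub eax, 1 → eax=5-1=4
cmp eax, 2  (cmp 4,2)
jg loop: taken
xor ecx, 8 → ecx=16^8=24
imul ecx, 1 → ecx=24*1=24
mov ecx, [edi] → ecx=M[112]=-6
and ecx, 240 → ecx=(-6)&240=240
add edi, 4 → edi=112+4=116
sub eax, 1 → eax=4-1=3
cmp eax, 2  (cmp 3,2)
jg loop: taken
xor ecx, 8 → ecx=240^8=248
imul ecx, 1 → ecx=248*1=248
mov ecx, [edi] → ecx=M[116]=6
and ecx, 240 → ecx=6&240=0
add edi, 4 → edi=116+4=120
sub eax, 1 → eax=3-1=2
cmp eax, 2  (cmp 2,2)
jg loop: not taken
mov [108], ecx → M[108]=0
halt.
Total executed instructions: 45.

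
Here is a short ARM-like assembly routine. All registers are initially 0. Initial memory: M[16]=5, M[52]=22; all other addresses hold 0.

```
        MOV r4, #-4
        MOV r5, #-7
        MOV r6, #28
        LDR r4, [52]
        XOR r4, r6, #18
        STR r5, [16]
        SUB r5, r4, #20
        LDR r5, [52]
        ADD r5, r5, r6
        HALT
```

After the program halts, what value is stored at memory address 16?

-7

after MOV r4, #-4: r4=-4
after MOV r5, #-7: r5=-7
after MOV r6, #28: r6=28
after LDR r4, [52]: r4=M[52]=22
after XOR r4, r6, #18: r4=28^18=14
STR r5, [16] → M[16]=-7
after SUB r5, r4, #20: r5=14-20=-6
after LDR r5, [52]: r5=M[52]=22
after ADD r5, r5, r6: r5=22+28=50
halt.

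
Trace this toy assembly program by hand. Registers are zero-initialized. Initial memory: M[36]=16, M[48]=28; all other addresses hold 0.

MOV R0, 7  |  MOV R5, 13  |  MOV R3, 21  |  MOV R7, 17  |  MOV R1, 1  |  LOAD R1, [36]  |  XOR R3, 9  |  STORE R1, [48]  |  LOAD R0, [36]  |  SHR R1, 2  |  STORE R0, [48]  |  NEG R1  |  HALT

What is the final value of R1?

-4

after MOV R0, 7: R0=7
after MOV R5, 13: R5=13
after MOV R3, 21: R3=21
after MOV R7, 17: R7=17
after MOV R1, 1: R1=1
after LOAD R1, [36]: R1=M[36]=16
after XOR R3, 9: R3=21^9=28
STORE R1, [48] → M[48]=16
after LOAD R0, [36]: R0=M[36]=16
after SHR R1, 2: R1=16>>2=4
STORE R0, [48] → M[48]=16
after NEG R1: R1=-(4)=-4
halt.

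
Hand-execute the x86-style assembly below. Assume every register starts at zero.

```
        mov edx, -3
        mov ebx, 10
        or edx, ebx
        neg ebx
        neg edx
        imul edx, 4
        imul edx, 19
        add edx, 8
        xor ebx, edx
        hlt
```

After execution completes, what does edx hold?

84

edx=-3
ebx=10
edx=(-3)|10=-1
ebx=-(10)=-10
edx=-(-1)=1
edx=1*4=4
edx=4*19=76
edx=76+8=84
ebx=(-10)^84=-94
halt.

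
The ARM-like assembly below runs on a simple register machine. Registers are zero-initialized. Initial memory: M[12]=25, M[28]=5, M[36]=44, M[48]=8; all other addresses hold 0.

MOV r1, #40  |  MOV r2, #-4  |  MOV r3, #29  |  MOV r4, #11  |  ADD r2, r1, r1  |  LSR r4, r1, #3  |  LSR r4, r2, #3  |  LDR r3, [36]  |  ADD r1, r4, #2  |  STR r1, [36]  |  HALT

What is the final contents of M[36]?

12

MOV r1, #40 → r1=40
MOV r2, #-4 → r2=-4
MOV r3, #29 → r3=29
MOV r4, #11 → r4=11
ADD r2, r1, r1 → r2=40+40=80
LSR r4, r1, #3 → r4=40>>3=5
LSR r4, r2, #3 → r4=80>>3=10
LDR r3, [36] → r3=M[36]=44
ADD r1, r4, #2 → r1=10+2=12
STR r1, [36] → M[36]=12
halt.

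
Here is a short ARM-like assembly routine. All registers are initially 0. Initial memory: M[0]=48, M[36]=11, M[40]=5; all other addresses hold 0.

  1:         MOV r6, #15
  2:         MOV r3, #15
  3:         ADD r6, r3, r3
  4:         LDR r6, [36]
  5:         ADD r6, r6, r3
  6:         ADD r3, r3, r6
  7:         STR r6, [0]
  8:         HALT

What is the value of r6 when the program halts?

26

after MOV r6, #15: r6=15
after MOV r3, #15: r3=15
after ADD r6, r3, r3: r6=15+15=30
after LDR r6, [36]: r6=M[36]=11
after ADD r6, r6, r3: r6=11+15=26
after ADD r3, r3, r6: r3=15+26=41
STR r6, [0] → M[0]=26
halt.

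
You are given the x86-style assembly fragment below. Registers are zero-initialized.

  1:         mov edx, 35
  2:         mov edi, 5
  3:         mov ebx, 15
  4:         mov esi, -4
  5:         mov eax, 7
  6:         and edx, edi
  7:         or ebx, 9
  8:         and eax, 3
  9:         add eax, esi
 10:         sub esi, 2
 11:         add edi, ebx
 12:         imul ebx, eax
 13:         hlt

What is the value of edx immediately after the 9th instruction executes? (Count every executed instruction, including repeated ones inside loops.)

1

mov edx, 35 → edx=35
mov edi, 5 → edi=5
mov ebx, 15 → ebx=15
mov esi, -4 → esi=-4
mov eax, 7 → eax=7
and edx, edi → edx=35&5=1
or ebx, 9 → ebx=15|9=15
and eax, 3 → eax=7&3=3
add eax, esi → eax=3+(-4)=-1
After step 9: edx = 1.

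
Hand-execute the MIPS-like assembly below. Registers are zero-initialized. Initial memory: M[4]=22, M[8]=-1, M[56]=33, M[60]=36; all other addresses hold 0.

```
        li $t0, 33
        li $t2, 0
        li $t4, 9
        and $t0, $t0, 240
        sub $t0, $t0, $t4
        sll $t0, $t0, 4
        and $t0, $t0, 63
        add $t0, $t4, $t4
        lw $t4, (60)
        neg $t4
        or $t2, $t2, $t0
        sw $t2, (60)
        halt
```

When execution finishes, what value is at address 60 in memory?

$t0=33
$t2=0
$t4=9
$t0=33&240=32
$t0=32-9=23
$t0=23<<4=368
$t0=368&63=48
$t0=9+9=18
$t4=M[60]=36
$t4=-(36)=-36
$t2=0|18=18
sw $t2, (60) → M[60]=18
halt.

18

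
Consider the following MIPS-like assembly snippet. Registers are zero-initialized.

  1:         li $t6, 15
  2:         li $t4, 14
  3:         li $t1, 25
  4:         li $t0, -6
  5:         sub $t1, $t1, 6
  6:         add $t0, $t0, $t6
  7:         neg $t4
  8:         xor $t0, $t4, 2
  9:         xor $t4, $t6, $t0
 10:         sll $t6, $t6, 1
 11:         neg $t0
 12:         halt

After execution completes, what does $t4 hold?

after li $t6, 15: $t6=15
after li $t4, 14: $t4=14
after li $t1, 25: $t1=25
after li $t0, -6: $t0=-6
after sub $t1, $t1, 6: $t1=25-6=19
after add $t0, $t0, $t6: $t0=(-6)+15=9
after neg $t4: $t4=-(14)=-14
after xor $t0, $t4, 2: $t0=(-14)^2=-16
after xor $t4, $t6, $t0: $t4=15^(-16)=-1
after sll $t6, $t6, 1: $t6=15<<1=30
after neg $t0: $t0=-(-16)=16
halt.

-1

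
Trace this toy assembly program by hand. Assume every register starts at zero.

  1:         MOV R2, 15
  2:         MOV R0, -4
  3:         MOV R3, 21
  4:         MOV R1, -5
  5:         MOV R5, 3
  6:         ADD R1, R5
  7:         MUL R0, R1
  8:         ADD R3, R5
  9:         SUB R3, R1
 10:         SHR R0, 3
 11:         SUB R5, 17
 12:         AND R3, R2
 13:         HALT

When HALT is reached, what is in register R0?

after MOV R2, 15: R2=15
after MOV R0, -4: R0=-4
after MOV R3, 21: R3=21
after MOV R1, -5: R1=-5
after MOV R5, 3: R5=3
after ADD R1, R5: R1=(-5)+3=-2
after MUL R0, R1: R0=(-4)*(-2)=8
after ADD R3, R5: R3=21+3=24
after SUB R3, R1: R3=24-(-2)=26
after SHR R0, 3: R0=8>>3=1
after SUB R5, 17: R5=3-17=-14
after AND R3, R2: R3=26&15=10
halt.

1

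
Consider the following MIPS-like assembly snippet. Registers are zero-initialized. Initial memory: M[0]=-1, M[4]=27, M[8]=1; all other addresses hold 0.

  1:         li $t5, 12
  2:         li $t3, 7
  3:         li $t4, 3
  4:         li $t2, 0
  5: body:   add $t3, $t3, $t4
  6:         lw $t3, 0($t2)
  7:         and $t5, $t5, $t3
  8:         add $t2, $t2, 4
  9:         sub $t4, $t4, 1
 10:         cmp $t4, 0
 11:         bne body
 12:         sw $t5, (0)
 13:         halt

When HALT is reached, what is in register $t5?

0

$t5=12
$t3=7
$t4=3
$t2=0
$t3=7+3=10
$t3=M[0]=-1
$t5=12&(-1)=12
$t2=0+4=4
$t4=3-1=2
cmp $t4, 0  (cmp 2,0)
bne body: taken
$t3=(-1)+2=1
$t3=M[4]=27
$t5=12&27=8
$t2=4+4=8
$t4=2-1=1
cmp $t4, 0  (cmp 1,0)
bne body: taken
$t3=27+1=28
$t3=M[8]=1
$t5=8&1=0
$t2=8+4=12
$t4=1-1=0
cmp $t4, 0  (cmp 0,0)
bne body: not taken
sw $t5, (0) → M[0]=0
halt.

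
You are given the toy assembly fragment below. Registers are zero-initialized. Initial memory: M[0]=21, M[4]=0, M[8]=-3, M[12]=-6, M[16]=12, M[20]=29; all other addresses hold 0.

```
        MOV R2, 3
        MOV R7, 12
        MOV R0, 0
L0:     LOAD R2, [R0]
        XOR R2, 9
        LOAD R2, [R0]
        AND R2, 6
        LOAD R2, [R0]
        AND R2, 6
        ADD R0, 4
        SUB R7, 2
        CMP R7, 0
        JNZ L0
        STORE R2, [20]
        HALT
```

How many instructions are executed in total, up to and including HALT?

65

MOV R2, 3 → R2=3
MOV R7, 12 → R7=12
MOV R0, 0 → R0=0
LOAD R2, [R0] → R2=M[0]=21
XOR R2, 9 → R2=21^9=28
LOAD R2, [R0] → R2=M[0]=21
AND R2, 6 → R2=21&6=4
LOAD R2, [R0] → R2=M[0]=21
AND R2, 6 → R2=21&6=4
ADD R0, 4 → R0=0+4=4
SUB R7, 2 → R7=12-2=10
CMP R7, 0  (cmp 10,0)
JNZ L0: taken
LOAD R2, [R0] → R2=M[4]=0
XOR R2, 9 → R2=0^9=9
LOAD R2, [R0] → R2=M[4]=0
AND R2, 6 → R2=0&6=0
LOAD R2, [R0] → R2=M[4]=0
AND R2, 6 → R2=0&6=0
ADD R0, 4 → R0=4+4=8
SUB R7, 2 → R7=10-2=8
CMP R7, 0  (cmp 8,0)
JNZ L0: taken
LOAD R2, [R0] → R2=M[8]=-3
XOR R2, 9 → R2=(-3)^9=-12
LOAD R2, [R0] → R2=M[8]=-3
AND R2, 6 → R2=(-3)&6=4
LOAD R2, [R0] → R2=M[8]=-3
AND R2, 6 → R2=(-3)&6=4
ADD R0, 4 → R0=8+4=12
SUB R7, 2 → R7=8-2=6
CMP R7, 0  (cmp 6,0)
JNZ L0: taken
LOAD R2, [R0] → R2=M[12]=-6
XOR R2, 9 → R2=(-6)^9=-13
LOAD R2, [R0] → R2=M[12]=-6
AND R2, 6 → R2=(-6)&6=2
LOAD R2, [R0] → R2=M[12]=-6
AND R2, 6 → R2=(-6)&6=2
ADD R0, 4 → R0=12+4=16
SUB R7, 2 → R7=6-2=4
CMP R7, 0  (cmp 4,0)
JNZ L0: taken
LOAD R2, [R0] → R2=M[16]=12
XOR R2, 9 → R2=12^9=5
LOAD R2, [R0] → R2=M[16]=12
AND R2, 6 → R2=12&6=4
LOAD R2, [R0] → R2=M[16]=12
AND R2, 6 → R2=12&6=4
ADD R0, 4 → R0=16+4=20
SUB R7, 2 → R7=4-2=2
CMP R7, 0  (cmp 2,0)
JNZ L0: taken
LOAD R2, [R0] → R2=M[20]=29
XOR R2, 9 → R2=29^9=20
LOAD R2, [R0] → R2=M[20]=29
AND R2, 6 → R2=29&6=4
LOAD R2, [R0] → R2=M[20]=29
AND R2, 6 → R2=29&6=4
ADD R0, 4 → R0=20+4=24
SUB R7, 2 → R7=2-2=0
CMP R7, 0  (cmp 0,0)
JNZ L0: not taken
STORE R2, [20] → M[20]=4
halt.
Total executed instructions: 65.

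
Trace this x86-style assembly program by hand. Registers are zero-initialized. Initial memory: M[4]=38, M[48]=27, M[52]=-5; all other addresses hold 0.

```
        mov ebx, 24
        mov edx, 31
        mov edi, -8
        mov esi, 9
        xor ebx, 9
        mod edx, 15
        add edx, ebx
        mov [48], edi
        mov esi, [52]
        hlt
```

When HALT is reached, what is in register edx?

18

ebx=24
edx=31
edi=-8
esi=9
ebx=24^9=17
edx=31%15=1
edx=1+17=18
mov [48], edi → M[48]=-8
esi=M[52]=-5
halt.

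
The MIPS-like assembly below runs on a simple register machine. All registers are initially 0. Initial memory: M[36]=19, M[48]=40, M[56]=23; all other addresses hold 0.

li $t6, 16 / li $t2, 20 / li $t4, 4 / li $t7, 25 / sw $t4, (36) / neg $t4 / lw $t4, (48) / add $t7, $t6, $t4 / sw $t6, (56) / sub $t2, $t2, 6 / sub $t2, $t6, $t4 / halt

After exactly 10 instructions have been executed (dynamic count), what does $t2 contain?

after li $t6, 16: $t6=16
after li $t2, 20: $t2=20
after li $t4, 4: $t4=4
after li $t7, 25: $t7=25
sw $t4, (36) → M[36]=4
after neg $t4: $t4=-(4)=-4
after lw $t4, (48): $t4=M[48]=40
after add $t7, $t6, $t4: $t7=16+40=56
sw $t6, (56) → M[56]=16
after sub $t2, $t2, 6: $t2=20-6=14
After step 10: $t2 = 14.

14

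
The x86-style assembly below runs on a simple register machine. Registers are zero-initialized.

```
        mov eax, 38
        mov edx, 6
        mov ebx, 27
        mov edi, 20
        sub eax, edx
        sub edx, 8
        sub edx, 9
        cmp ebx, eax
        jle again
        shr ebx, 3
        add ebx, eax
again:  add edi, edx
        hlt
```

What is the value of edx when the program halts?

-11

after mov eax, 38: eax=38
after mov edx, 6: edx=6
after mov ebx, 27: ebx=27
after mov edi, 20: edi=20
after sub eax, edx: eax=38-6=32
after sub edx, 8: edx=6-8=-2
after sub edx, 9: edx=(-2)-9=-11
cmp ebx, eax  (cmp 27,32)
jle again: taken
after add edi, edx: edi=20+(-11)=9
halt.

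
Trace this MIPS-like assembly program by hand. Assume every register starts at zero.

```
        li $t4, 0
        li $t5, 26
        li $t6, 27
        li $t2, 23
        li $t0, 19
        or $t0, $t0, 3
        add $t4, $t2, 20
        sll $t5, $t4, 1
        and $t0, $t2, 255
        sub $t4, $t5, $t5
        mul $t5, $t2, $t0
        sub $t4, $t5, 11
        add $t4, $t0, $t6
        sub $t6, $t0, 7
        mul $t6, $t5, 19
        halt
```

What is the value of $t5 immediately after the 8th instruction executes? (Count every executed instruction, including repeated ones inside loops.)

after li $t4, 0: $t4=0
after li $t5, 26: $t5=26
after li $t6, 27: $t6=27
after li $t2, 23: $t2=23
after li $t0, 19: $t0=19
after or $t0, $t0, 3: $t0=19|3=19
after add $t4, $t2, 20: $t4=23+20=43
after sll $t5, $t4, 1: $t5=43<<1=86
After step 8: $t5 = 86.

86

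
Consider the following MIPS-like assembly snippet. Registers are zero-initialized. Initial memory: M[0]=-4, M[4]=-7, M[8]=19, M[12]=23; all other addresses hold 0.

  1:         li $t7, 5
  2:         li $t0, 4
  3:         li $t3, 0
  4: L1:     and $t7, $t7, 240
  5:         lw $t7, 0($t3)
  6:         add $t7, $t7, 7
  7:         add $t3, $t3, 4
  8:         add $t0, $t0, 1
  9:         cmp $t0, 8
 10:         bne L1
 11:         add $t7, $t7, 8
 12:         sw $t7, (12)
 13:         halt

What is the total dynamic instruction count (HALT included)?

34

$t7=5
$t0=4
$t3=0
$t7=5&240=0
$t7=M[0]=-4
$t7=(-4)+7=3
$t3=0+4=4
$t0=4+1=5
cmp $t0, 8  (cmp 5,8)
bne L1: taken
$t7=3&240=0
$t7=M[4]=-7
$t7=(-7)+7=0
$t3=4+4=8
$t0=5+1=6
cmp $t0, 8  (cmp 6,8)
bne L1: taken
$t7=0&240=0
$t7=M[8]=19
$t7=19+7=26
$t3=8+4=12
$t0=6+1=7
cmp $t0, 8  (cmp 7,8)
bne L1: taken
$t7=26&240=16
$t7=M[12]=23
$t7=23+7=30
$t3=12+4=16
$t0=7+1=8
cmp $t0, 8  (cmp 8,8)
bne L1: not taken
$t7=30+8=38
sw $t7, (12) → M[12]=38
halt.
Total executed instructions: 34.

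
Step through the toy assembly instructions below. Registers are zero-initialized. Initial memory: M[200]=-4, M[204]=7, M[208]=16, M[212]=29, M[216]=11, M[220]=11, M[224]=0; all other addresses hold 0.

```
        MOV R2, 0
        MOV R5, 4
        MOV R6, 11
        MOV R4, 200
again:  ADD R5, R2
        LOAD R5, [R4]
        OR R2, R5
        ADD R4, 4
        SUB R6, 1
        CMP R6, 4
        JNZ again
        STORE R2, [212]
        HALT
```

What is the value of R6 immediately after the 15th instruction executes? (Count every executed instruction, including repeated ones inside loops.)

10

after MOV R2, 0: R2=0
after MOV R5, 4: R5=4
after MOV R6, 11: R6=11
after MOV R4, 200: R4=200
after ADD R5, R2: R5=4+0=4
after LOAD R5, [R4]: R5=M[200]=-4
after OR R2, R5: R2=0|(-4)=-4
after ADD R4, 4: R4=200+4=204
after SUB R6, 1: R6=11-1=10
CMP R6, 4  (cmp 10,4)
JNZ again: taken
after ADD R5, R2: R5=(-4)+(-4)=-8
after LOAD R5, [R4]: R5=M[204]=7
after OR R2, R5: R2=(-4)|7=-1
after ADD R4, 4: R4=204+4=208
After step 15: R6 = 10.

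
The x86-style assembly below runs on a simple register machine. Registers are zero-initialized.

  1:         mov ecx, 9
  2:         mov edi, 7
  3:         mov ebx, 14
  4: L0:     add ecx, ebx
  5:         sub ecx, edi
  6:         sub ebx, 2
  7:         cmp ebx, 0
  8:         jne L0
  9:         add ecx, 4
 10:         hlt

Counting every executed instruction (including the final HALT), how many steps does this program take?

40

mov ecx, 9 → ecx=9
mov edi, 7 → edi=7
mov ebx, 14 → ebx=14
add ecx, ebx → ecx=9+14=23
sub ecx, edi → ecx=23-7=16
sub ebx, 2 → ebx=14-2=12
cmp ebx, 0  (cmp 12,0)
jne L0: taken
add ecx, ebx → ecx=16+12=28
sub ecx, edi → ecx=28-7=21
sub ebx, 2 → ebx=12-2=10
cmp ebx, 0  (cmp 10,0)
jne L0: taken
add ecx, ebx → ecx=21+10=31
sub ecx, edi → ecx=31-7=24
sub ebx, 2 → ebx=10-2=8
cmp ebx, 0  (cmp 8,0)
jne L0: taken
add ecx, ebx → ecx=24+8=32
sub ecx, edi → ecx=32-7=25
sub ebx, 2 → ebx=8-2=6
cmp ebx, 0  (cmp 6,0)
jne L0: taken
add ecx, ebx → ecx=25+6=31
sub ecx, edi → ecx=31-7=24
sub ebx, 2 → ebx=6-2=4
cmp ebx, 0  (cmp 4,0)
jne L0: taken
add ecx, ebx → ecx=24+4=28
sub ecx, edi → ecx=28-7=21
sub ebx, 2 → ebx=4-2=2
cmp ebx, 0  (cmp 2,0)
jne L0: taken
add ecx, ebx → ecx=21+2=23
sub ecx, edi → ecx=23-7=16
sub ebx, 2 → ebx=2-2=0
cmp ebx, 0  (cmp 0,0)
jne L0: not taken
add ecx, 4 → ecx=16+4=20
halt.
Total executed instructions: 40.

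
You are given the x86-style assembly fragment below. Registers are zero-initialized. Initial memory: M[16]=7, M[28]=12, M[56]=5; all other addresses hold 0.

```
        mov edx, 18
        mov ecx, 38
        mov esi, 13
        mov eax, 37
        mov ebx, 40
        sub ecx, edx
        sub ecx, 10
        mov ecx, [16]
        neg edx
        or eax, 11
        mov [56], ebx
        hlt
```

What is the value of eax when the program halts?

after mov edx, 18: edx=18
after mov ecx, 38: ecx=38
after mov esi, 13: esi=13
after mov eax, 37: eax=37
after mov ebx, 40: ebx=40
after sub ecx, edx: ecx=38-18=20
after sub ecx, 10: ecx=20-10=10
after mov ecx, [16]: ecx=M[16]=7
after neg edx: edx=-(18)=-18
after or eax, 11: eax=37|11=47
mov [56], ebx → M[56]=40
halt.

47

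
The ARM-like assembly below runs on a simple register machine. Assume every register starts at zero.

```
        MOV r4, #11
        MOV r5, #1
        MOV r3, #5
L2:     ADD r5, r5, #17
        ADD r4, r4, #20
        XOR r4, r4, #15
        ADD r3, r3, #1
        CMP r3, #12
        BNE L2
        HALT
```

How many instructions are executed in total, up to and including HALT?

MOV r4, #11 → r4=11
MOV r5, #1 → r5=1
MOV r3, #5 → r3=5
ADD r5, r5, #17 → r5=1+17=18
ADD r4, r4, #20 → r4=11+20=31
XOR r4, r4, #15 → r4=31^15=16
ADD r3, r3, #1 → r3=5+1=6
CMP r3, #12  (cmp 6,12)
BNE L2: taken
ADD r5, r5, #17 → r5=18+17=35
ADD r4, r4, #20 → r4=16+20=36
XOR r4, r4, #15 → r4=36^15=43
ADD r3, r3, #1 → r3=6+1=7
CMP r3, #12  (cmp 7,12)
BNE L2: taken
ADD r5, r5, #17 → r5=35+17=52
ADD r4, r4, #20 → r4=43+20=63
XOR r4, r4, #15 → r4=63^15=48
ADD r3, r3, #1 → r3=7+1=8
CMP r3, #12  (cmp 8,12)
BNE L2: taken
ADD r5, r5, #17 → r5=52+17=69
ADD r4, r4, #20 → r4=48+20=68
XOR r4, r4, #15 → r4=68^15=75
ADD r3, r3, #1 → r3=8+1=9
CMP r3, #12  (cmp 9,12)
BNE L2: taken
ADD r5, r5, #17 → r5=69+17=86
ADD r4, r4, #20 → r4=75+20=95
XOR r4, r4, #15 → r4=95^15=80
ADD r3, r3, #1 → r3=9+1=10
CMP r3, #12  (cmp 10,12)
BNE L2: taken
ADD r5, r5, #17 → r5=86+17=103
ADD r4, r4, #20 → r4=80+20=100
XOR r4, r4, #15 → r4=100^15=107
ADD r3, r3, #1 → r3=10+1=11
CMP r3, #12  (cmp 11,12)
BNE L2: taken
ADD r5, r5, #17 → r5=103+17=120
ADD r4, r4, #20 → r4=107+20=127
XOR r4, r4, #15 → r4=127^15=112
ADD r3, r3, #1 → r3=11+1=12
CMP r3, #12  (cmp 12,12)
BNE L2: not taken
halt.
Total executed instructions: 46.

46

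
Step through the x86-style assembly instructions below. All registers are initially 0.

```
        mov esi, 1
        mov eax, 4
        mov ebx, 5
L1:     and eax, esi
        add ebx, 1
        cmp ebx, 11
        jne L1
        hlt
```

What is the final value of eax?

esi=1
eax=4
ebx=5
eax=4&1=0
ebx=5+1=6
cmp ebx, 11  (cmp 6,11)
jne L1: taken
eax=0&1=0
ebx=6+1=7
cmp ebx, 11  (cmp 7,11)
jne L1: taken
eax=0&1=0
ebx=7+1=8
cmp ebx, 11  (cmp 8,11)
jne L1: taken
eax=0&1=0
ebx=8+1=9
cmp ebx, 11  (cmp 9,11)
jne L1: taken
eax=0&1=0
ebx=9+1=10
cmp ebx, 11  (cmp 10,11)
jne L1: taken
eax=0&1=0
ebx=10+1=11
cmp ebx, 11  (cmp 11,11)
jne L1: not taken
halt.

0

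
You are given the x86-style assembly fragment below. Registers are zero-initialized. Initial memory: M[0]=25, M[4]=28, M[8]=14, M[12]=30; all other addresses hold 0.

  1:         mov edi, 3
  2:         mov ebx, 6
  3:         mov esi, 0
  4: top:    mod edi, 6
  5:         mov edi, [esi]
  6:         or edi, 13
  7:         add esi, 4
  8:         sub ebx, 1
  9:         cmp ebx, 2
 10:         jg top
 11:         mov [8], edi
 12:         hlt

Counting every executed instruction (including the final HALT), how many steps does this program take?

after mov edi, 3: edi=3
after mov ebx, 6: ebx=6
after mov esi, 0: esi=0
after mod edi, 6: edi=3%6=3
after mov edi, [esi]: edi=M[0]=25
after or edi, 13: edi=25|13=29
after add esi, 4: esi=0+4=4
after sub ebx, 1: ebx=6-1=5
cmp ebx, 2  (cmp 5,2)
jg top: taken
after mod edi, 6: edi=29%6=5
after mov edi, [esi]: edi=M[4]=28
after or edi, 13: edi=28|13=29
after add esi, 4: esi=4+4=8
after sub ebx, 1: ebx=5-1=4
cmp ebx, 2  (cmp 4,2)
jg top: taken
after mod edi, 6: edi=29%6=5
after mov edi, [esi]: edi=M[8]=14
after or edi, 13: edi=14|13=15
after add esi, 4: esi=8+4=12
after sub ebx, 1: ebx=4-1=3
cmp ebx, 2  (cmp 3,2)
jg top: taken
after mod edi, 6: edi=15%6=3
after mov edi, [esi]: edi=M[12]=30
after or edi, 13: edi=30|13=31
after add esi, 4: esi=12+4=16
after sub ebx, 1: ebx=3-1=2
cmp ebx, 2  (cmp 2,2)
jg top: not taken
mov [8], edi → M[8]=31
halt.
Total executed instructions: 33.

33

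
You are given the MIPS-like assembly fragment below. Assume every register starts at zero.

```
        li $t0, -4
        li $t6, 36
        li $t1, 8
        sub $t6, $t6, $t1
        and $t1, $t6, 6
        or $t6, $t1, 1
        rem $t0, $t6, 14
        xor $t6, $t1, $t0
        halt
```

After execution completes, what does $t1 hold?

4

after li $t0, -4: $t0=-4
after li $t6, 36: $t6=36
after li $t1, 8: $t1=8
after sub $t6, $t6, $t1: $t6=36-8=28
after and $t1, $t6, 6: $t1=28&6=4
after or $t6, $t1, 1: $t6=4|1=5
after rem $t0, $t6, 14: $t0=5%14=5
after xor $t6, $t1, $t0: $t6=4^5=1
halt.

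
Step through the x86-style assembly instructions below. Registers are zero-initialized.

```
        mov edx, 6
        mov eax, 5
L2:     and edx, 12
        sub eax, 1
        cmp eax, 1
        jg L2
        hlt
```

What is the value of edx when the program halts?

edx=6
eax=5
edx=6&12=4
eax=5-1=4
cmp eax, 1  (cmp 4,1)
jg L2: taken
edx=4&12=4
eax=4-1=3
cmp eax, 1  (cmp 3,1)
jg L2: taken
edx=4&12=4
eax=3-1=2
cmp eax, 1  (cmp 2,1)
jg L2: taken
edx=4&12=4
eax=2-1=1
cmp eax, 1  (cmp 1,1)
jg L2: not taken
halt.

4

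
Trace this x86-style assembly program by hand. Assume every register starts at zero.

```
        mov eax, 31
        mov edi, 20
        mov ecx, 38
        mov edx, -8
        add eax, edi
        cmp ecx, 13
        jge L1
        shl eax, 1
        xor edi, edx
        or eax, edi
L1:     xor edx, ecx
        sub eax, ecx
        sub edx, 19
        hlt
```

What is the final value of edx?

eax=31
edi=20
ecx=38
edx=-8
eax=31+20=51
cmp ecx, 13  (cmp 38,13)
jge L1: taken
edx=(-8)^38=-34
eax=51-38=13
edx=(-34)-19=-53
halt.

-53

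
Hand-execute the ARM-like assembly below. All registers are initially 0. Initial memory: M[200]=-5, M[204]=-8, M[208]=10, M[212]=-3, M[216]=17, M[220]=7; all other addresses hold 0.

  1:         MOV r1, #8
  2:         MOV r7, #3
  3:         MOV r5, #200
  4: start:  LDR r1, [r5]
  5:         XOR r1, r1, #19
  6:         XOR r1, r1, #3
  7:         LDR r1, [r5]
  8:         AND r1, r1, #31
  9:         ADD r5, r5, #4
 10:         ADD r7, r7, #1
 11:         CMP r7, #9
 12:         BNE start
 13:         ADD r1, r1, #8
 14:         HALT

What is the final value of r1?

MOV r1, #8 → r1=8
MOV r7, #3 → r7=3
MOV r5, #200 → r5=200
LDR r1, [r5] → r1=M[200]=-5
XOR r1, r1, #19 → r1=(-5)^19=-24
XOR r1, r1, #3 → r1=(-24)^3=-21
LDR r1, [r5] → r1=M[200]=-5
AND r1, r1, #31 → r1=(-5)&31=27
ADD r5, r5, #4 → r5=200+4=204
ADD r7, r7, #1 → r7=3+1=4
CMP r7, #9  (cmp 4,9)
BNE start: taken
LDR r1, [r5] → r1=M[204]=-8
XOR r1, r1, #19 → r1=(-8)^19=-21
XOR r1, r1, #3 → r1=(-21)^3=-24
LDR r1, [r5] → r1=M[204]=-8
AND r1, r1, #31 → r1=(-8)&31=24
ADD r5, r5, #4 → r5=204+4=208
ADD r7, r7, #1 → r7=4+1=5
CMP r7, #9  (cmp 5,9)
BNE start: taken
LDR r1, [r5] → r1=M[208]=10
XOR r1, r1, #19 → r1=10^19=25
XOR r1, r1, #3 → r1=25^3=26
LDR r1, [r5] → r1=M[208]=10
AND r1, r1, #31 → r1=10&31=10
ADD r5, r5, #4 → r5=208+4=212
ADD r7, r7, #1 → r7=5+1=6
CMP r7, #9  (cmp 6,9)
BNE start: taken
LDR r1, [r5] → r1=M[212]=-3
XOR r1, r1, #19 → r1=(-3)^19=-18
XOR r1, r1, #3 → r1=(-18)^3=-19
LDR r1, [r5] → r1=M[212]=-3
AND r1, r1, #31 → r1=(-3)&31=29
ADD r5, r5, #4 → r5=212+4=216
ADD r7, r7, #1 → r7=6+1=7
CMP r7, #9  (cmp 7,9)
BNE start: taken
LDR r1, [r5] → r1=M[216]=17
XOR r1, r1, #19 → r1=17^19=2
XOR r1, r1, #3 → r1=2^3=1
LDR r1, [r5] → r1=M[216]=17
AND r1, r1, #31 → r1=17&31=17
ADD r5, r5, #4 → r5=216+4=220
ADD r7, r7, #1 → r7=7+1=8
CMP r7, #9  (cmp 8,9)
BNE start: taken
LDR r1, [r5] → r1=M[220]=7
XOR r1, r1, #19 → r1=7^19=20
XOR r1, r1, #3 → r1=20^3=23
LDR r1, [r5] → r1=M[220]=7
AND r1, r1, #31 → r1=7&31=7
ADD r5, r5, #4 → r5=220+4=224
ADD r7, r7, #1 → r7=8+1=9
CMP r7, #9  (cmp 9,9)
BNE start: not taken
ADD r1, r1, #8 → r1=7+8=15
halt.

15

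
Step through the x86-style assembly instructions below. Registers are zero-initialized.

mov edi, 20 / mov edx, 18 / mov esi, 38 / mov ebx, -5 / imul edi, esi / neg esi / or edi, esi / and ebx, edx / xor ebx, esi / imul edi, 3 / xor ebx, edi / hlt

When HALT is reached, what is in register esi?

-38

edi=20
edx=18
esi=38
ebx=-5
edi=20*38=760
esi=-(38)=-38
edi=760|(-38)=-6
ebx=(-5)&18=18
ebx=18^(-38)=-56
edi=(-6)*3=-18
ebx=(-56)^(-18)=38
halt.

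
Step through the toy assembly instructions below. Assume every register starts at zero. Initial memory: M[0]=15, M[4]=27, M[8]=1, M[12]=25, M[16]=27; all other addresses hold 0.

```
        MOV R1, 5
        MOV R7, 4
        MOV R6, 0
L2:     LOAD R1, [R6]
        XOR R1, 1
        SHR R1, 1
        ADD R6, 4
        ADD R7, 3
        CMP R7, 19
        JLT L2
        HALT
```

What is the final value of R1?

13

MOV R1, 5 → R1=5
MOV R7, 4 → R7=4
MOV R6, 0 → R6=0
LOAD R1, [R6] → R1=M[0]=15
XOR R1, 1 → R1=15^1=14
SHR R1, 1 → R1=14>>1=7
ADD R6, 4 → R6=0+4=4
ADD R7, 3 → R7=4+3=7
CMP R7, 19  (cmp 7,19)
JLT L2: taken
LOAD R1, [R6] → R1=M[4]=27
XOR R1, 1 → R1=27^1=26
SHR R1, 1 → R1=26>>1=13
ADD R6, 4 → R6=4+4=8
ADD R7, 3 → R7=7+3=10
CMP R7, 19  (cmp 10,19)
JLT L2: taken
LOAD R1, [R6] → R1=M[8]=1
XOR R1, 1 → R1=1^1=0
SHR R1, 1 → R1=0>>1=0
ADD R6, 4 → R6=8+4=12
ADD R7, 3 → R7=10+3=13
CMP R7, 19  (cmp 13,19)
JLT L2: taken
LOAD R1, [R6] → R1=M[12]=25
XOR R1, 1 → R1=25^1=24
SHR R1, 1 → R1=24>>1=12
ADD R6, 4 → R6=12+4=16
ADD R7, 3 → R7=13+3=16
CMP R7, 19  (cmp 16,19)
JLT L2: taken
LOAD R1, [R6] → R1=M[16]=27
XOR R1, 1 → R1=27^1=26
SHR R1, 1 → R1=26>>1=13
ADD R6, 4 → R6=16+4=20
ADD R7, 3 → R7=16+3=19
CMP R7, 19  (cmp 19,19)
JLT L2: not taken
halt.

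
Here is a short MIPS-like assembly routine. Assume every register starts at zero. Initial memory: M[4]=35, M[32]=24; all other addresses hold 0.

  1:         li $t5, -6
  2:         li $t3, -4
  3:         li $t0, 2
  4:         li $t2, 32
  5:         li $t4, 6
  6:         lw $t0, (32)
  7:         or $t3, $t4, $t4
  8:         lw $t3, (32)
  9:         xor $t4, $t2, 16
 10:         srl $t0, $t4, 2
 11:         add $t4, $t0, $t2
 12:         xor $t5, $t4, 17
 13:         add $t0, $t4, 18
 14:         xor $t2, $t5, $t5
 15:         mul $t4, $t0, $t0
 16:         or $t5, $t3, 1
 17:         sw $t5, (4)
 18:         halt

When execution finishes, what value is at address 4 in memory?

li $t5, -6 → $t5=-6
li $t3, -4 → $t3=-4
li $t0, 2 → $t0=2
li $t2, 32 → $t2=32
li $t4, 6 → $t4=6
lw $t0, (32) → $t0=M[32]=24
or $t3, $t4, $t4 → $t3=6|6=6
lw $t3, (32) → $t3=M[32]=24
xor $t4, $t2, 16 → $t4=32^16=48
srl $t0, $t4, 2 → $t0=48>>2=12
add $t4, $t0, $t2 → $t4=12+32=44
xor $t5, $t4, 17 → $t5=44^17=61
add $t0, $t4, 18 → $t0=44+18=62
xor $t2, $t5, $t5 → $t2=61^61=0
mul $t4, $t0, $t0 → $t4=62*62=3844
or $t5, $t3, 1 → $t5=24|1=25
sw $t5, (4) → M[4]=25
halt.

25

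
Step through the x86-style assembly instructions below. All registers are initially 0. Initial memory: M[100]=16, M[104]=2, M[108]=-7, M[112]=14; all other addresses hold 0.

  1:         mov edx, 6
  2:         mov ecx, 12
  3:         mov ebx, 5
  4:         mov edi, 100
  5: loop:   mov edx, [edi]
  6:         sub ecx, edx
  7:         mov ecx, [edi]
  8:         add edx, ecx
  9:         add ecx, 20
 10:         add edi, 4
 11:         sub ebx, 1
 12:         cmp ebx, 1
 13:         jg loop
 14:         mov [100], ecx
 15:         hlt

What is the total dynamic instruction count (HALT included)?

42

edx=6
ecx=12
ebx=5
edi=100
edx=M[100]=16
ecx=12-16=-4
ecx=M[100]=16
edx=16+16=32
ecx=16+20=36
edi=100+4=104
ebx=5-1=4
cmp ebx, 1  (cmp 4,1)
jg loop: taken
edx=M[104]=2
ecx=36-2=34
ecx=M[104]=2
edx=2+2=4
ecx=2+20=22
edi=104+4=108
ebx=4-1=3
cmp ebx, 1  (cmp 3,1)
jg loop: taken
edx=M[108]=-7
ecx=22-(-7)=29
ecx=M[108]=-7
edx=(-7)+(-7)=-14
ecx=(-7)+20=13
edi=108+4=112
ebx=3-1=2
cmp ebx, 1  (cmp 2,1)
jg loop: taken
edx=M[112]=14
ecx=13-14=-1
ecx=M[112]=14
edx=14+14=28
ecx=14+20=34
edi=112+4=116
ebx=2-1=1
cmp ebx, 1  (cmp 1,1)
jg loop: not taken
mov [100], ecx → M[100]=34
halt.
Total executed instructions: 42.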